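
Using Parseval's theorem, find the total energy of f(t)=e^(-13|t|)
Parseval's theorem: E = integral |f(t)|^2 dt = (1/2pi) integral |F(omega)|^2 domega
E = integral_{-inf}^{inf} e^(-26|t|) dt = 2 * integral_0^inf e^(-26t) dt = 2/(2 * 13) = 1/13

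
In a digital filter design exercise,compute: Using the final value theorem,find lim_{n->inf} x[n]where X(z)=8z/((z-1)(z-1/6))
Final value theorem: lim x[n]=lim_{z->1} (z-1)*X(z)
(z-1)*X(z)=8z/(z-1/6)
As z->1: 8/(1-1/6)=8/(5/6)=48/5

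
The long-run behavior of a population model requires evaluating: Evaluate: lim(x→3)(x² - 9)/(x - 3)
Factor: (x² - 9) = (x-3)(x+3)
Cancel (x-3): lim(x→3) (x+3) = 6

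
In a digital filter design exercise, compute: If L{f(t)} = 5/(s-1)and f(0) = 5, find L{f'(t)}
L{f'(t)} = s·F(s) - f(0) = 5s/(s-1) - 5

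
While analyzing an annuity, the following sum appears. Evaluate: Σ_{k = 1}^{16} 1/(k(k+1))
Partial fractions: 1/(k(k + 1))=1/k - 1/(k + 1)
Telescoping sum: 1(1 - 1/17)=1·16/17

Answer: 16/17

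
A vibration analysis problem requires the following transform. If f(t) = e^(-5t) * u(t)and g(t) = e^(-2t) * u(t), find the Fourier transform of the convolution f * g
By the convolution theorem: F{f*g}=F(omega)*G(omega)
F(omega)=1/(5 + j*omega), G(omega)=1/(2 + j*omega)
F{f*g}=1/((5 + j*omega)(2 + j*omega))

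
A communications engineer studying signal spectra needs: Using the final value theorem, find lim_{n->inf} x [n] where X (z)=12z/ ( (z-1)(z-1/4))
Final value theorem: lim x[n] = lim_{z->1} (z-1)*X(z)
(z-1)*X(z) = 12z/(z-1/4)
As z->1: 12/(1-1/4) = 12/(3/4) = 16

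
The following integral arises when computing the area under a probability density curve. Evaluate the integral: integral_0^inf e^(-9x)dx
integral_0^inf e^(-9x) dx = [-1/9 * e^(-9x)]_0^inf
= 0 - (-1/9) = 1/9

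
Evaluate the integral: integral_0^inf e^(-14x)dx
integral_0^inf e^(-14x) dx = [-1/14 * e^(-14x)]_0^inf
= 0 - (-1/14) = 1/14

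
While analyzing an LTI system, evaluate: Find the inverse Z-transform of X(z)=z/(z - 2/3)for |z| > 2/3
Standard pair: z/(z-a) <-> a^n * u[n] for causal signals
With a=2/3: x[n]=(2/3)^n * u[n]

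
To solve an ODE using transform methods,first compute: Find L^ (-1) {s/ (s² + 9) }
L^(-1){s/(s²+w²)}=cos(wt)
Here w=3

Answer: cos(3t)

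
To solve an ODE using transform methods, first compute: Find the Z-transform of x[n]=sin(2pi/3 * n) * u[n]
Z{sin(w0*n)*u[n]}=z*sin(w0)/(z^2 - 2z*cos(w0) + 1)
With w0=2pi/3: X(z)=z*sin(2pi/3)/(z^2 - 2z*cos(2pi/3) + 1)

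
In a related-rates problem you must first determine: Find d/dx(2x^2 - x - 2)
Power rule: d/dx(ax^n)=n·a·x^(n-1)
Term by term: 4·x - 1

Answer: 4x - 1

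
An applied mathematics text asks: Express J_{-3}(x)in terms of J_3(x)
For integer n: J_{-n}(x)=(-1)^n J_n(x)
With n=3: J_{-3}(x)=(-1)^3 J_3(x)=-J_3(x)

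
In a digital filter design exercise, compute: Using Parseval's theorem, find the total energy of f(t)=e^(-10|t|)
Parseval's theorem: E=integral |f(t)|^2 dt=(1/2pi) integral |F(omega)|^2 domega
E=integral_{-inf}^{inf} e^(-20|t|) dt=2 * integral_0^inf e^(-20t) dt=2/(2 * 10)=1/10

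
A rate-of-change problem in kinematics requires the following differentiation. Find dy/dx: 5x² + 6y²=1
Differentiate: 10x+12y·(dy/dx)=0
dy/dx=-10x/(12y)=-(5/6)·(x/y)

Answer: dy/dx=-(5/6)·(x/y)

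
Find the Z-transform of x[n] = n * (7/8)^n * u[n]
Using the property Z{n*a^n*u[n]} = az/(z-a)^2
With a = 7/8: X(z) = (7/8)z/(z - 7/8)^2, |z| > 7/8

Answer: (7/8)z/(z - 7/8)^2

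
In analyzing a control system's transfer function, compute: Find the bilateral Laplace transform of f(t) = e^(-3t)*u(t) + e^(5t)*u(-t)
For e^(-3t) * u(t): L = 1/(s + 3), Re(s) > -3
For e^(5t) * u(-t): L = -1/(s-5), Re(s) < 5
Combined: F(s) = 1/(s + 3) - 1/(s-5), -3 < Re(s) < 5

Answer: 1/(s + 3) - 1/(s-5), ROC: -3 < Re(s) < 5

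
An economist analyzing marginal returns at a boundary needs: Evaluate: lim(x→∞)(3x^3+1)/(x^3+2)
Divide numerator and denominator by x^3:
lim (3 + 1/x^3)/(1 + 2/x^3)=3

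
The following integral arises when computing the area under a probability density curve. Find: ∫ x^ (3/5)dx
Power rule: ∫ x^(3/5) dx = x^(8/5)/(8/5) + C

Answer: (5/8)·x^(8/5) + C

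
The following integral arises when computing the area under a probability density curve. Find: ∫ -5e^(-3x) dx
Since d/dx[e^(-3x)] = -3e^(-3x), we get 5/3 e^(-3x)+C

Answer: (5/3)e^(-3x)+C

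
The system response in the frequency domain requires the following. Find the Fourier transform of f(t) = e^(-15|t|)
Using the standard pair: F{e^(-a|t|)}=2a/(a^2+omega^2)
With a=15: F(omega)=30/(225+omega^2)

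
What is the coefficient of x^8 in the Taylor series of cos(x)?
cos(x) = Σ (-1)^k x^(2k)/(2k)!
For x^8: (-1)^4/8! = 1/40320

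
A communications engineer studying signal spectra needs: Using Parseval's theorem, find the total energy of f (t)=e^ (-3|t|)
Parseval's theorem: E=integral |f(t)|^2 dt=(1/2pi) integral |F(omega)|^2 domega
E=integral_{-inf}^{inf} e^(-6|t|) dt=2*integral_0^inf e^(-6t) dt=2/(2*3)=1/3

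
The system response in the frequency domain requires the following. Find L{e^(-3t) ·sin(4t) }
First shifting: L{e^(at)f(t)}=F(s-a)
L{sin(4t)}=4/(s²+16)
Shift: 4/((s+3)²+16)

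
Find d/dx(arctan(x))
d/dx[arctan(u)] = u'/(1 + u²), u = x, u' = 1

Answer: 1/(1 + x²)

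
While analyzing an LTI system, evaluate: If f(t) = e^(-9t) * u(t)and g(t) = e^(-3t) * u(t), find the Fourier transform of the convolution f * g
By the convolution theorem: F{f * g}=F(omega) * G(omega)
F(omega)=1/(9 + j * omega), G(omega)=1/(3 + j * omega)
F{f * g}=1/((9 + j * omega)(3 + j * omega))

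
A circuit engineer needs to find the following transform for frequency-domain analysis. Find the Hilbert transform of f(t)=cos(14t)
The Hilbert transform shifts each frequency component by -pi/2.
H{cos(wt)}=sin(wt)
With w=14: H{cos(14t)}=sin(14t)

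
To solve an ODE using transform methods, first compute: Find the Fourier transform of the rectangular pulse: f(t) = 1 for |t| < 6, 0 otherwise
F(omega) = integral from -6 to 6 of e^(-j * omega * t) dt
= 2 * sin(6 * omega)/omega = 12 * sinc(6 * omega/pi)

Answer: 2 * sin(6 * omega)/omega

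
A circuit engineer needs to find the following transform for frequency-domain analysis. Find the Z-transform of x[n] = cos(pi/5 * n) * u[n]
Z{cos(w0 * n) * u[n]} = z(z - cos(w0))/(z^2 - 2z * cos(w0) + 1)
With w0 = pi/5: X(z) = z(z - cos(pi/5))/(z^2 - 2z * cos(pi/5) + 1)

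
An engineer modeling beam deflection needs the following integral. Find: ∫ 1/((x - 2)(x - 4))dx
Partial fractions: 1/((x-2)(x-4)) = A/(x-2) + B/(x-4)
A = -1/2, B = 1/2
∫ [-1/2· 1/(x-2) + 1/2· 1/(x-4)] dx
= (1/2)[ln|x-4| - ln|x-2|] + C

Answer: (1/2)·ln|(x-4)/(x-2)| + C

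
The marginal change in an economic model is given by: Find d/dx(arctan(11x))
d/dx[arctan(u)]=u'/(1 + u²), u=11x, u'=11

Answer: 11/(1 + 121x²)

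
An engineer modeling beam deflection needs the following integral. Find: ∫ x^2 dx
Using power rule: ∫ x^2 dx = 1/3 x^3+C = (1/3)x^3+C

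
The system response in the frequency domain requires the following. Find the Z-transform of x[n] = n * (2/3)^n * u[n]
Using the property Z{n * a^n * u[n]}=az/(z-a)^2
With a=2/3: X(z)=(2/3)z/(z - 2/3)^2, |z| > 2/3

Answer: (2/3)z/(z - 2/3)^2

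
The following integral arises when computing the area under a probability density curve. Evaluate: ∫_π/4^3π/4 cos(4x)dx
Antiderivative: sin(4x)/4
Evaluate at bounds: [sin(4·3π/4)/4] - [sin(4·π/4)/4]
=((0) - (0))/4=0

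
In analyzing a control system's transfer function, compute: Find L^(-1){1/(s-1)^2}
L^(-1){1/(s-a)^n} = t^(n-1)·e^(at)/(n-1)!
Here a = 1, n = 2: t^1·e^(t)/1

Answer: t·e^(t)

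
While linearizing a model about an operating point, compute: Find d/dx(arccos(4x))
d/dx[arccos(u)] = -u'/√(1-u²), u = 4x, u' = 4

Answer: -4/√(1-16x²)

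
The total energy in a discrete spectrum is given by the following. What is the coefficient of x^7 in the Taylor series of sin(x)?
sin(x) = Σ (-1)^k x^(2k + 1)/(2k + 1)!
For x^7: (-1)^3/7! = -1/5040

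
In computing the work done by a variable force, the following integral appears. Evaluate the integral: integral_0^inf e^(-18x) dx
integral_0^inf e^(-18x) dx=[-1/18*e^(-18x)]_0^inf
=0 - (-1/18)=1/18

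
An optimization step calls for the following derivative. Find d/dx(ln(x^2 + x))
Chain rule: d/dx[ln(u)]=u'/u where u=x^2 + x
u'=2x + 1

Answer: (2x + 1)/(x^2 + x)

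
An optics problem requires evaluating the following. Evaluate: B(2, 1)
B(x,y)=Γ(x)Γ(y)/Γ(x+y)=(x-1)!(y-1)!/(x+y-1)!
B(2,1)=1!·0!/2!=1/2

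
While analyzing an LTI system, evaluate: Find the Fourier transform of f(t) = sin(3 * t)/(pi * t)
sin(W*t)/(pi*t)=(W/pi)*sinc(W*t/pi) is the impulse response of the ideal low-pass filter with cutoff W (here W=3).
Its Fourier transform is a rectangular function:
F(omega)=1 for |omega| < 3, 0 otherwise

Answer: rect(omega/6) [i.e., 1 for |omega| < 3, 0 otherwise]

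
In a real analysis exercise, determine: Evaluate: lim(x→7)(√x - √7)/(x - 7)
Multiply by conjugate (√x + √7)/(√x + √7):
= (x - 7)/((x - 7)(√x + √7)) = 1/(√x + √7)
As x → 7: 1/(2√7)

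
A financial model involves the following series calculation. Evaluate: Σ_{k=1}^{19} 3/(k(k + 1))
Partial fractions: 3/(k(k + 1)) = 3/k - 3/(k + 1)
Telescoping sum: 3(1 - 1/20) = 3·19/20

Answer: 57/20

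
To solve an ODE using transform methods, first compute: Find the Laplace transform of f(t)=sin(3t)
L{sin(wt)}=w/(s² + w²)
L{sin(3t)}=3/(s² + 9)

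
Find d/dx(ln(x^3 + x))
Chain rule: d/dx[ln(u)]=u'/u where u=x^3 + x
u'=3x^2 + 1

Answer: (3x^2 + 1)/(x^3 + x)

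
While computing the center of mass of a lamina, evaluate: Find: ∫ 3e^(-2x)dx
Since d/dx[e^(-2x)]=-2e^(-2x), we get -3/2 e^(-2x)+C

Answer: (-3/2)e^(-2x)+C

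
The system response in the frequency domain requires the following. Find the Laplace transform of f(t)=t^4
L{t^n} = n!/s^(n+1)
L{t^4} = 4!/s^5 = 24/s^5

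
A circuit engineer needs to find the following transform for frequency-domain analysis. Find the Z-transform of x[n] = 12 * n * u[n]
Z{n*u[n]}=z/(z-1)^2
By linearity: Z{12*n*u[n]}=12z/(z-1)^2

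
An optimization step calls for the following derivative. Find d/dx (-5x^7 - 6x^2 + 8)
Power rule: d/dx(ax^n) = n·a·x^(n-1)
Term by term: -35·x^6-12·x

Answer: -35x^6-12x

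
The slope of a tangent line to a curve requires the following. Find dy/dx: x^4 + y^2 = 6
Differentiate: 4x^3 + 2y·(dy/dx)=0
dy/dx=-4x^3/(2y)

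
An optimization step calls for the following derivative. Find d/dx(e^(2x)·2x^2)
Product rule: (fg)' = f'g+fg'
f = e^(2x), f' = 2·e^(2x)
g = 2x^2, g' = 4x

Answer: 4·e^(2x)·x^2+4·e^(2x)·x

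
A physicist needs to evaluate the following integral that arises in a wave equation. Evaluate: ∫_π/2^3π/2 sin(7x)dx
Antiderivative: -cos(7x)/7
Evaluate at bounds: [-cos(7·3π/2)/7] - [-cos(7·π/2)/7]
=(-(0) + (0))/7=0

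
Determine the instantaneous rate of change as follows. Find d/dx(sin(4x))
Chain rule: d/dx[sin(u)]=cos(u)·u' where u=4x
u'=4

Answer: 4·cos(4x)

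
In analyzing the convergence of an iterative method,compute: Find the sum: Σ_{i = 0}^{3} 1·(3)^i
Geometric series: S=a(1 - r^n)/(1 - r)
a=1, r=3, n=4
S=1(1-81)/-2=40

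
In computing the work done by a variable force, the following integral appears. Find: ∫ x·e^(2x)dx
Integration by parts: u = x, dv = e^(2x) dx
du = dx, v = e^(2x)/2
= x·e^(2x)/2 - ∫ e^(2x)/2 dx
= x·e^(2x)/2 - e^(2x)/4 + C

Answer: e^(2x)(x/2 - 1/4) + C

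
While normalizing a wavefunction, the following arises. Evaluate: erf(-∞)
erf(-∞) = -1 (the error function is odd, so erf(-∞) = -erf(∞) = -1)

Answer: -1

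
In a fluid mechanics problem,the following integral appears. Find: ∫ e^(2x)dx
Since d/dx[e^(2x)] = 2e^(2x), we get 1/2 e^(2x) + C

Answer: (1/2)e^(2x) + C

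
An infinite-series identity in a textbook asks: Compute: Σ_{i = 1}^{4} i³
Using formula: Σ i^3 = [n(n + 1)/2]² = [4·5/2]² = 100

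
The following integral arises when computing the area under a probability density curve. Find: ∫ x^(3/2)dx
Power rule: ∫ x^(3/2) dx = x^(5/2)/(5/2)+C

Answer: (2/5)·x^(5/2)+C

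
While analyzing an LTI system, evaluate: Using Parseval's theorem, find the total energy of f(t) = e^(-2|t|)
Parseval's theorem: E=integral |f(t)|^2 dt=(1/2pi) integral |F(omega)|^2 domega
E=integral_{-inf}^{inf} e^(-4|t|) dt=2 * integral_0^inf e^(-4t) dt=2/(2 * 2)=1/2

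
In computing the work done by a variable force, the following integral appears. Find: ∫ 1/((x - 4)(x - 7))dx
Partial fractions: 1/((x-4)(x-7))=A/(x-4)+B/(x-7)
A=-1/3, B=1/3
∫ [-1/3· 1/(x-4)+1/3· 1/(x-7)] dx
=(1/3)[ln|x-7| - ln|x-4|]+C

Answer: (1/3)·ln|(x-7)/(x-4)|+C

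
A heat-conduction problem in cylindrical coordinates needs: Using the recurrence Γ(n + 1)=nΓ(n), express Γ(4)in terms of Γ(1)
Γ(4) = 3Γ(3) = 3·2Γ(2) = ... = 3!·Γ(1) = 6·Γ(1)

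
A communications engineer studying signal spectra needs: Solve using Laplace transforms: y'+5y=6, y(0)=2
Take L of both sides: sY(s)-2+5Y(s) = 6/s
Y(s)(s+5) = 6/s+2
Y(s) = 6/(s(s+5))+2/(s+5)
Partial fractions: 6/(s(s+5)) = (6/5)/s - (6/5)/(s+5)
So Y(s) = (6/5)/s+(4/5)/(s+5)
Inverse transform (L^(-1){1/s} = 1, L^(-1){1/(s+5)} = e^(-5t)):

Answer: y(t) = 6/5+(4/5)·e^(-5t)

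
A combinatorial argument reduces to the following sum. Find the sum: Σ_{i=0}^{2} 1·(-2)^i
Geometric series: S=a(1 - r^n)/(1 - r)
a=1, r=-2, n=3
S=1(1 + 8)/3=3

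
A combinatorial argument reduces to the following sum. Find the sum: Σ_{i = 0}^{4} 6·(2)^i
Geometric series: S=a(1 - r^n)/(1 - r)
a=6, r=2, n=5
S=6(1-32)/-1=186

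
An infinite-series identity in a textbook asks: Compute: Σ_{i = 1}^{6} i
Using formula: Σ i^1=n(n+1)/2=6·7/2=21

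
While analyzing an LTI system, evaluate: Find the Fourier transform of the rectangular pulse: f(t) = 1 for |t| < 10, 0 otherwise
F(omega)=integral from -10 to 10 of e^(-j*omega*t) dt
=2*sin(10*omega)/omega=20*sinc(10*omega/pi)

Answer: 2*sin(10*omega)/omega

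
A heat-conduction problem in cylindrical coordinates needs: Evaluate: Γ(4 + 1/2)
Γ(n+1/2)=(2n)!√π/(4^n·n!)
=40320√π/(256·24)=(105/16)·√π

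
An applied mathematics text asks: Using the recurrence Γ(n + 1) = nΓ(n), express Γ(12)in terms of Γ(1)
Γ(12)=11Γ(11)=11·10Γ(10)=...=11!·Γ(1)=39916800·Γ(1)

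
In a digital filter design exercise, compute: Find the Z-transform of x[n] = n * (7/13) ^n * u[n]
Using the property Z{n*a^n*u[n]} = az/(z-a)^2
With a = 7/13: X(z) = (7/13)z/(z - 7/13)^2, |z| > 7/13

Answer: (7/13)z/(z - 7/13)^2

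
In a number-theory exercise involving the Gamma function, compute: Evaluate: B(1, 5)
B(x,y) = Γ(x)Γ(y)/Γ(x + y) = (x-1)!(y-1)!/(x + y-1)!
B(1,5) = 0!·4!/5! = 1/5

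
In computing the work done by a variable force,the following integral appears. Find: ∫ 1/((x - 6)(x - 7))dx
Partial fractions: 1/((x-6)(x-7))=A/(x-6) + B/(x-7)
A=-1, B=1
∫ [-1· 1/(x-6) + 1· 1/(x-7)] dx
=(1)[ln|x-7| - ln|x-6|] + C

Answer: ln|(x-7)/(x-6)| + C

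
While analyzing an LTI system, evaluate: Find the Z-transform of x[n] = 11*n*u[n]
Z{n * u[n]}=z/(z-1)^2
By linearity: Z{11 * n * u[n]}=11z/(z-1)^2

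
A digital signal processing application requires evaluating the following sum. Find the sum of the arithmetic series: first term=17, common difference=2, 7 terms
Last term: a_n=17+(7-1)·2=29
Sum=n(a_1+a_n)/2=7(17+29)/2=161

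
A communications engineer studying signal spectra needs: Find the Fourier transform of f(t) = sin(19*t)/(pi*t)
sin(W*t)/(pi*t)=(W/pi)*sinc(W*t/pi) is the impulse response of the ideal low-pass filter with cutoff W (here W=19).
Its Fourier transform is a rectangular function:
F(omega)=1 for |omega| < 19, 0 otherwise

Answer: rect(omega/38) [i.e., 1 for |omega| < 19, 0 otherwise]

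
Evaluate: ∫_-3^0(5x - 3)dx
Step 1: Find antiderivative F(x) = (5/2)x^2 - 3x
Step 2: F(0) - F(-3) = 0 - (63/2) = -63/2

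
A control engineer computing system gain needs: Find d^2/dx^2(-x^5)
Apply power rule 2 times:
d^1: -5x^4
d^2: -20x^3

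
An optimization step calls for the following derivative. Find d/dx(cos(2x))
Chain rule: d/dx[cos(u)] = -sin(u)·u' where u = 2x
u' = 2

Answer: -2·sin(2x)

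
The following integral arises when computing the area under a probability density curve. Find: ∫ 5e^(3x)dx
Since d/dx[e^(3x)]=3e^(3x), we get 5/3 e^(3x)+C

Answer: (5/3)e^(3x)+C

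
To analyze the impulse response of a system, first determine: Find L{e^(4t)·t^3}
First shifting: L{e^(at)f(t)}=F(s-a)
L{t^3}=6/s^4
Shift s → s-4: 6/(s-4)^4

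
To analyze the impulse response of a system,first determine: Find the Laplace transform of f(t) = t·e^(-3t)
L{t·e^(at)}=1/(s-a)²
L{t·e^(-3t)}=1/(s + 3)²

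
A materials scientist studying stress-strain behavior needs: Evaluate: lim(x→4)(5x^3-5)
Polynomial is continuous, so substitute x=4:
5·4^3 - 5=315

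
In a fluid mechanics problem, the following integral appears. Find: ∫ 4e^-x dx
Since d/dx[e^-x]=- e^-x, we get -4e^-x + C

Answer: -4e^-x + C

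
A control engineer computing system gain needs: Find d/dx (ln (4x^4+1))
Chain rule: d/dx[ln(u)]=u'/u where u=4x^4+1
u'=16x^3

Answer: (16x^3)/(4x^4+1)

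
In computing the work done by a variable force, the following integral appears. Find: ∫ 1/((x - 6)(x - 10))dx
Partial fractions: 1/((x-6)(x-10))=A/(x-6) + B/(x-10)
A=-1/4, B=1/4
∫ [-1/4· 1/(x-6) + 1/4· 1/(x-10)] dx
=(1/4)[ln|x-10| - ln|x-6|] + C

Answer: (1/4)·ln|(x-10)/(x-6)| + C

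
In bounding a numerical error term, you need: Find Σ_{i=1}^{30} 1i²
=1·n(n+1)(2n+1)/6=1·30·31·61/6=9455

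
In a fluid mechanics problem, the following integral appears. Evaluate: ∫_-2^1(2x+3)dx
Step 1: Find antiderivative F(x)=x^2 + 3x
Step 2: F(1) - F(-2)=4 - (-2)=6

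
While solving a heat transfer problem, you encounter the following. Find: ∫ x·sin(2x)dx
By parts: u=x, dv=sin(2x) dx
du=dx, v=-cos(2x)/2
=-x·cos(2x)/2+sin(2x)/2²+C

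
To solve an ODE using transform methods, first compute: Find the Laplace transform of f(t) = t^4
L{t^n} = n!/s^(n + 1)
L{t^4} = 4!/s^5 = 24/s^5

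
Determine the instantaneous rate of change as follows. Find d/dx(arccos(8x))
d/dx[arccos(u)]=-u'/√(1-u²), u=8x, u'=8

Answer: -8/√(1-64x²)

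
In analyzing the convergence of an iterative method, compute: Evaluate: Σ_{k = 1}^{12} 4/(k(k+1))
Partial fractions: 4/(k(k+1))=4/k - 4/(k+1)
Telescoping sum: 4(1-1/13)=4·12/13

Answer: 48/13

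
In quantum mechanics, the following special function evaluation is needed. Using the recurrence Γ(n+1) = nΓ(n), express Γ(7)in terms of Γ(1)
Γ(7)=6Γ(6)=6·5Γ(5)=...=6!·Γ(1)=720·Γ(1)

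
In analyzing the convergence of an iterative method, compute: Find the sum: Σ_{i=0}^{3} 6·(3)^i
Geometric series: S=a(1 - r^n)/(1 - r)
a=6, r=3, n=4
S=6(1 - 81)/-2=240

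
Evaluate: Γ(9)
Γ(n) = (n-1)! for positive integers
Γ(9) = 8! = 40320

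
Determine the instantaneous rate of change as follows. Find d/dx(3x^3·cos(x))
Product rule: (fg)'=f'g+fg'
f=3x^3, f'=9x^2
g=cos(x), g'=-sin(x)

Answer: 9x^2·cos(x)-3x^3·sin(x)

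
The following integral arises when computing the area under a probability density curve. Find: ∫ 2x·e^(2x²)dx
Let u=2x², du=4x dx
∫ (1/2)e^u du=e^u/2+C

Answer: e^(2x²)/2+C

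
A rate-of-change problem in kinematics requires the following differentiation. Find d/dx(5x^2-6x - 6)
Power rule: d/dx(ax^n)=n·a·x^(n-1)
Term by term: 10·x - 6

Answer: 10x - 6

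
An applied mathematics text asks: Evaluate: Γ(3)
Γ(n) = (n-1)! for positive integers
Γ(3) = 2! = 2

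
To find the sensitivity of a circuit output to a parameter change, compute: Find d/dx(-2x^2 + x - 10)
Power rule: d/dx(ax^n)=n·a·x^(n-1)
Term by term: -4·x + 1

Answer: -4x + 1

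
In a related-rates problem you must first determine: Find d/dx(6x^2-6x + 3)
Power rule: d/dx(ax^n)=n·a·x^(n-1)
Term by term: 12·x - 6

Answer: 12x - 6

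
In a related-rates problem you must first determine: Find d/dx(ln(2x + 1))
Chain rule: d/dx[ln(u)] = u'/u where u = 2x + 1
u' = 2

Answer: (2)/(2x + 1)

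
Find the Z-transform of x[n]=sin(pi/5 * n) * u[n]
Z{sin(w0 * n) * u[n]} = z * sin(w0)/(z^2 - 2z * cos(w0) + 1)
With w0 = pi/5: X(z) = z * sin(pi/5)/(z^2 - 2z * cos(pi/5) + 1)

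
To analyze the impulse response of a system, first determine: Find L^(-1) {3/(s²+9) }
L^(-1){w/(s²+w²)}=sin(wt)
Here w=3

Answer: sin(3t)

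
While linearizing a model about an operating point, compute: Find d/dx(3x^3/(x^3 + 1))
Quotient rule: (f/g)'=(f'g - fg')/g²
f=3x^3, f'=9x^2
g=x^3 + 1, g'=3x^2

Answer: (9x^2·(x^3 + 1) - 9x^5)/(x^3 + 1)²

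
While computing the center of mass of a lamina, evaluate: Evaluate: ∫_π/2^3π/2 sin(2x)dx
Antiderivative: -cos(2x)/2
Evaluate at bounds: [-cos(2·3π/2)/2] - [-cos(2·π/2)/2]
= (-(-1) + (-1))/2 = 0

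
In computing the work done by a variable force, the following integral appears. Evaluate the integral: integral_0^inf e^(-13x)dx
integral_0^inf e^(-13x) dx=[-1/13 * e^(-13x)]_0^inf
=0 - (-1/13)=1/13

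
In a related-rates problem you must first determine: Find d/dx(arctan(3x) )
d/dx[arctan(u)] = u'/(1 + u²), u = 3x, u' = 3

Answer: 3/(1 + 9x²)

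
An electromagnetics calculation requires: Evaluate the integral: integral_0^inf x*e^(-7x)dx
This is a Gamma integral. Substitute u=7x (du=7 dx):
integral_0^inf x * e^(-7x) dx=(1/7^2) integral_0^inf u^1 * e^(-u) du
=Gamma(2)/7^2=1!/7^2=1/49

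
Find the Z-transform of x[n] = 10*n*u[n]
Z{n*u[n]} = z/(z-1)^2
By linearity: Z{10*n*u[n]} = 10z/(z-1)^2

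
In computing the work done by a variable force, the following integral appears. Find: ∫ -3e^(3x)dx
Since d/dx[e^(3x)] = 3e^(3x), we get -1 e^(3x)+C

Answer: -e^(3x)+C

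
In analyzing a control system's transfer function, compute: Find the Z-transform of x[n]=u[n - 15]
Using the time-shift property: Z{u[n-15]}=z^(-15)*z/(z-1)
=z^(-14)/(z-1)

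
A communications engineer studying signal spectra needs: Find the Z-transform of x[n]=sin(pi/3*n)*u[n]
Z{sin(w0*n)*u[n]} = z*sin(w0)/(z^2 - 2z*cos(w0) + 1)
With w0 = pi/3: X(z) = z*sin(pi/3)/(z^2 - 2z*cos(pi/3) + 1)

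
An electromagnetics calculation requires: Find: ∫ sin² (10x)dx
Using identity sin²(u)=(1 - cos(2u))/2:
∫ (1 - cos(20x))/2 dx=x/2 - sin(20x)/40+C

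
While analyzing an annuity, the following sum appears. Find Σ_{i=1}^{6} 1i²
=1·n(n+1)(2n+1)/6=1·6·7·13/6=91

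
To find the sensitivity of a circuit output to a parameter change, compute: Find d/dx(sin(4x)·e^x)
Product rule: (fg)'=f'g + fg'
f=sin(4x), f'=4·cos(4x)
g=e^x, g'=e^x

Answer: 4·cos(4x)·e^x + sin(4x)·e^x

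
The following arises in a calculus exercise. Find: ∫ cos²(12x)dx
Using identity cos²(u)=(1+cos(2u))/2:
∫ (1+cos(24x))/2 dx=x/2+sin(24x)/48+C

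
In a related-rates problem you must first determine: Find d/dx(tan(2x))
Chain rule: d/dx[tan(u)] = sec²(u)·u' where u = 2x
u' = 2

Answer: 2·sec²(2x)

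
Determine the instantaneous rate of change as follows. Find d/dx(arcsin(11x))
d/dx[arcsin(u)] = u'/√(1-u²), u = 11x, u' = 11

Answer: 11/√(1 - 121x²)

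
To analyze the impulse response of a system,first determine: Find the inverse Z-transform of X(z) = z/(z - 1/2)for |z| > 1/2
Standard pair: z/(z-a) <-> a^n * u[n] for causal signals
With a = 1/2: x[n] = (1/2)^n * u[n]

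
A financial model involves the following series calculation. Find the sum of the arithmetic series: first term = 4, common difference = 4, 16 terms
Last term: a_n = 4+(16-1)·4 = 64
Sum = n(a_1+a_n)/2 = 16(4+64)/2 = 544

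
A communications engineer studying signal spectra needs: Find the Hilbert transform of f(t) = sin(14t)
The Hilbert transform shifts each frequency component by -pi/2.
H{sin(wt)}=-cos(wt)
With w=14: H{sin(14t)}=-cos(14t)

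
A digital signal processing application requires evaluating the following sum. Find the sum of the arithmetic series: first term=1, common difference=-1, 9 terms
Last term: a_n = 1+(9-1)·-1 = -7
Sum = n(a_1+a_n)/2 = 9(1+(-7))/2 = -27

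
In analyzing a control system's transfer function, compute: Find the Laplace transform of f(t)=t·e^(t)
L{t·e^(at)}=1/(s-a)²
L{t·e^(t)}=1/(s-1)²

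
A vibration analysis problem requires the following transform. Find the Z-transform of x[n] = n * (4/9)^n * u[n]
Using the property Z{n*a^n*u[n]}=az/(z-a)^2
With a=4/9: X(z)=(4/9)z/(z - 4/9)^2, |z| > 4/9

Answer: (4/9)z/(z - 4/9)^2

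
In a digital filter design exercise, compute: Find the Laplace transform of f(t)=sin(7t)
L{sin(wt)}=w/(s²+w²)
L{sin(7t)}=7/(s²+49)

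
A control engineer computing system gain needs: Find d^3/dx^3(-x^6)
Apply power rule 3 times:
d^1: -6x^5
d^2: -30x^4
d^3: -120x^3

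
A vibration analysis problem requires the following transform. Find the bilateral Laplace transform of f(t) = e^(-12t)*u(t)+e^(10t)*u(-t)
For e^(-12t)*u(t): L = 1/(s + 12), Re(s) > -12
For e^(10t)*u(-t): L = -1/(s-10), Re(s) < 10
Combined: F(s) = 1/(s + 12) - 1/(s-10), -12 < Re(s) < 10

Answer: 1/(s + 12) - 1/(s-10), ROC: -12 < Re(s) < 10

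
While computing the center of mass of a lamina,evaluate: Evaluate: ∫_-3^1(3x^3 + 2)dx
Step 1: Find antiderivative F(x)=(3/4)x^4 + 2x
Step 2: F(1) - F(-3)=11/4 - (219/4)=-52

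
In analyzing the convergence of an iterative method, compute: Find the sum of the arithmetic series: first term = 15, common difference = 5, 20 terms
Last term: a_n=15 + (20 - 1)·5=110
Sum=n(a_1 + a_n)/2=20(15 + 110)/2=1250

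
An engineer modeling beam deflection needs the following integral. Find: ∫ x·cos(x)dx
By parts: u=x, dv=cos(x) dx
du=dx, v=sin(x)
=x·sin(x)+cos(x)+C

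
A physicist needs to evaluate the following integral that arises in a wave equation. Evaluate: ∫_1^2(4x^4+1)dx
Step 1: Find antiderivative F(x) = (4/5)x^5 + x
Step 2: F(2) - F(1) = 138/5 - (9/5) = 129/5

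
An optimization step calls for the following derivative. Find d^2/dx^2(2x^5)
Apply power rule 2 times:
d^1: 10x^4
d^2: 40x^3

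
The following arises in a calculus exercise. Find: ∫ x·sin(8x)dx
By parts: u=x, dv=sin(8x) dx
du=dx, v=-cos(8x)/8
=-x·cos(8x)/8 + sin(8x)/8² + C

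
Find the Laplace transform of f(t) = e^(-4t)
L{e^(at)}=1/(s-a)
L{e^(-4t)}=1/(s+4)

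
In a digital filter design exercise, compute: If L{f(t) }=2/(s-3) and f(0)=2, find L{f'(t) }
L{f'(t)} = s·F(s) - f(0) = 2s/(s-3)-2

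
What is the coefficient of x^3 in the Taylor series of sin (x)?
sin(x) = Σ (-1)^k x^(2k + 1)/(2k + 1)!
For x^3: (-1)^1/3! = -1/6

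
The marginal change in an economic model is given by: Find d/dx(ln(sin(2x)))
Chain rule: d/dx[ln(u)]=u'/u where u=sin(2x)
u'=2cos(2x)

Answer: (2cos(2x))/(sin(2x))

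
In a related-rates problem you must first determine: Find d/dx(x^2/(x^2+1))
Quotient rule: (f/g)' = (f'g - fg')/g²
f = x^2, f' = 2x
g = x^2+1, g' = 2x

Answer: (2x·(x^2+1)-2x^3)/(x^2+1)²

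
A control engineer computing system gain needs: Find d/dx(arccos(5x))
d/dx[arccos(u)]=-u'/√(1-u²), u=5x, u'=5

Answer: -5/√(1-25x²)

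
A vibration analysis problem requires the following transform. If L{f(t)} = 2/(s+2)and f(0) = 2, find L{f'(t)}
L{f'(t)} = s·F(s) - f(0) = 2s/(s+2)-2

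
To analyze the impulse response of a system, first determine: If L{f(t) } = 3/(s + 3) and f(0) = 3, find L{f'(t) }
L{f'(t)} = s·F(s) - f(0) = 3s/(s + 3) - 3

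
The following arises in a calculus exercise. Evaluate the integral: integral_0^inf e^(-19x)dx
integral_0^inf e^(-19x) dx=[-1/19*e^(-19x)]_0^inf
=0 - (-1/19)=1/19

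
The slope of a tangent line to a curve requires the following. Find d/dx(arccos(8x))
d/dx[arccos(u)]=-u'/√(1-u²), u=8x, u'=8

Answer: -8/√(1 - 64x²)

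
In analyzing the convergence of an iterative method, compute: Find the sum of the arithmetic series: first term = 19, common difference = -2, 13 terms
Last term: a_n=19 + (13 - 1)·-2=-5
Sum=n(a_1 + a_n)/2=13(19 + (-5))/2=91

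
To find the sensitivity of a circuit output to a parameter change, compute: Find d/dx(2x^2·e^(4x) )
Product rule: (fg)'=f'g+fg'
f=2x^2, f'=4x
g=e^(4x), g'=4·e^(4x)

Answer: 4x·e^(4x)+8x^2·e^(4x)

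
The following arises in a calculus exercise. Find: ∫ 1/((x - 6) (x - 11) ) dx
Partial fractions: 1/((x-6)(x-11))=A/(x-6) + B/(x-11)
A=-1/5, B=1/5
∫ [-1/5· 1/(x-6) + 1/5· 1/(x-11)] dx
=(1/5)[ln|x-11| - ln|x-6|] + C

Answer: (1/5)·ln|(x-11)/(x-6)| + C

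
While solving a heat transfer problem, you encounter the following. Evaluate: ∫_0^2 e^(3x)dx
Antiderivative: (1/3)e^(3x)
Evaluate: (1/3)(e^6 - 1)

Answer: (e^6 - 1)/3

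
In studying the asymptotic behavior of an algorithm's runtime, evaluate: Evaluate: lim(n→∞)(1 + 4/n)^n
This is the definition of e^4: lim(1 + 4/n)^n = e^4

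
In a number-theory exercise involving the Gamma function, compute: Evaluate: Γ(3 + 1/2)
Γ(n + 1/2) = (2n)!√π/(4^n·n!)
= 720√π/(64·6) = (15/8)·√π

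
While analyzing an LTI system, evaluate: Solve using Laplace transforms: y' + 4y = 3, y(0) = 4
Take L of both sides: sY(s) - 4 + 4Y(s)=3/s
Y(s)(s + 4)=3/s + 4
Y(s)=3/(s(s + 4)) + 4/(s + 4)
Partial fractions: 3/(s(s + 4))=(3/4)/s - (3/4)/(s + 4)
So Y(s)=(3/4)/s + (13/4)/(s + 4)
Inverse transform (L^(-1){1/s}=1, L^(-1){1/(s + 4)}=e^(-4t)):

Answer: y(t)=3/4 + (13/4)·e^(-4t)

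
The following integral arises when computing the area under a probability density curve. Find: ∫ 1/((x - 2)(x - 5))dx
Partial fractions: 1/((x-2)(x-5))=A/(x-2)+B/(x-5)
A=-1/3, B=1/3
∫ [-1/3· 1/(x-2)+1/3· 1/(x-5)] dx
=(1/3)[ln|x-5| - ln|x-2|]+C

Answer: (1/3)·ln|(x-5)/(x-2)|+C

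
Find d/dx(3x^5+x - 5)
Power rule: d/dx(ax^n)=n·a·x^(n-1)
Term by term: 15·x^4+1

Answer: 15x^4+1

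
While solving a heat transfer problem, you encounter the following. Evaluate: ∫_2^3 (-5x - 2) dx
Step 1: Find antiderivative F(x)=(-5/2)x^2 - 2x
Step 2: F(3) - F(2)=-57/2 - (-14)=-29/2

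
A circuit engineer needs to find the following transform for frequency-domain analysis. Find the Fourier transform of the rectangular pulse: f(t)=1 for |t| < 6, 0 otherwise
F(omega) = integral from -6 to 6 of e^(-j * omega * t) dt
= 2 * sin(6 * omega)/omega = 12 * sinc(6 * omega/pi)

Answer: 2 * sin(6 * omega)/omega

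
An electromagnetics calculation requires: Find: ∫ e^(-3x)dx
Since d/dx[e^(-3x)] = -3e^(-3x), we get -1/3 e^(-3x)+C

Answer: (-1/3)e^(-3x)+C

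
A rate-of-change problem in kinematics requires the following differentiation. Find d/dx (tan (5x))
Chain rule: d/dx[tan(u)] = sec²(u)·u' where u = 5x
u' = 5

Answer: 5·sec²(5x)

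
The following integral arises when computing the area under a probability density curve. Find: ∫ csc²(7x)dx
Since d/dx[-cot(7x)] = 7csc²(7x), integral = -cot(7x)/7 + C

Answer: (-1/7)cot(7x) + C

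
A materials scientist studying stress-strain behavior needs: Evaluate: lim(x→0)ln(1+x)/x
L'Hôpital (0/0): lim 1/(1+x) / 1 = 1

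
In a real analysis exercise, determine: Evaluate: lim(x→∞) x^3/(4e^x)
Apply L'Hôpital 3 times (∞/∞ each time):
Eventually get 3!/(4e^x) → 0

Answer: 0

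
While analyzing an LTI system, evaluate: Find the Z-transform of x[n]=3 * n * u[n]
Z{n*u[n]}=z/(z-1)^2
By linearity: Z{3*n*u[n]}=3z/(z-1)^2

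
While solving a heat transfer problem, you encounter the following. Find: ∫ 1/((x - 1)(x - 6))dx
Partial fractions: 1/((x-1)(x-6))=A/(x-1)+B/(x-6)
A=-1/5, B=1/5
∫ [-1/5· 1/(x-1)+1/5· 1/(x-6)] dx
=(1/5)[ln|x-6| - ln|x-1|]+C

Answer: (1/5)·ln|(x-6)/(x-1)|+C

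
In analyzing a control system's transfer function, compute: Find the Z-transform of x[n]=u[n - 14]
Using the time-shift property: Z{u[n-14]} = z^(-14)*z/(z-1)
= z^(-13)/(z-1)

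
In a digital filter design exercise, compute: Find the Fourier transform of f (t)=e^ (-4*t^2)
The Fourier transform of a Gaussian e^(-a * t^2) is sqrt(pi/a) * e^(-omega^2/(4a)).
With a = 4: F(omega) = sqrt(pi)/2 * e^(-omega^2/16)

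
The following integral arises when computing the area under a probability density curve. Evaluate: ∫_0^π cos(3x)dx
Antiderivative: sin(3x)/3
Evaluate at bounds: [sin(3·π)/3] - [sin(3·0)/3]
= ((0) - (0))/3 = 0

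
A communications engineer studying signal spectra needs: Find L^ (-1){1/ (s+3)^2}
L^(-1){1/(s-a)^n}=t^(n-1)·e^(at)/(n-1)!
Here a=-3, n=2: t^1·e^(-3t)/1

Answer: t·e^(-3t)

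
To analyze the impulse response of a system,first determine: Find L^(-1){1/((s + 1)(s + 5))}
Partial fractions: 1/((s + 1)(s + 5)) = A/(s + 1) + B/(s + 5)
Cover-up: A = 1/(s + 5)|_{s = -1} = 1/4; B = 1/(s + 1)|_{s = -5} = -1/4
L^(-1) = (1/4)e^(-t) - (1/4)e^(-5t)

Answer: (1/4)(e^(-t) - e^(-5t))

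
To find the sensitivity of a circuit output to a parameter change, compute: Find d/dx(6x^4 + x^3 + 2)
Power rule: d/dx(ax^n)=n·a·x^(n-1)
Term by term: 24·x^3+3·x^2

Answer: 24x^3+3x^2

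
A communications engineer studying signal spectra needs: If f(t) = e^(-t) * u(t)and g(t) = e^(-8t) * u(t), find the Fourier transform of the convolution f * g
By the convolution theorem: F{f*g} = F(omega)*G(omega)
F(omega) = 1/(1+j*omega), G(omega) = 1/(8+j*omega)
F{f*g} = 1/((1+j*omega)(8+j*omega))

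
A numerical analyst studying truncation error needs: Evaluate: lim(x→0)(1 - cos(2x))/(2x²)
Using 1-cos(u) ≈ u²/2 for small u:
(1-cos(2x)) ≈ (2x)²/2=4x²/2
So limit=4/(2·2)=1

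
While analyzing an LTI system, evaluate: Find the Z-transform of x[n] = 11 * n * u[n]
Z{n*u[n]}=z/(z-1)^2
By linearity: Z{11*n*u[n]}=11z/(z-1)^2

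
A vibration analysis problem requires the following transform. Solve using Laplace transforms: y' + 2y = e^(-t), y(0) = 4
Take L: sY - 4 + 2Y=1/(s + 1)
Y(s + 2)=1/(s + 1) + 4
Y=1/((s + 1)(s + 2)) + 4/(s + 2)
Partial fractions: 1/((s + 1)(s + 2))=1/(s + 1) - 1/(s + 2)
So Y=1/(s + 1) + 3/(s + 2)
Inverse Laplace transform (L^(-1){1/(s + 1)}=e^(-t), L^(-1){1/(s + 2)}=e^(-2t)):

Answer: y(t)=1·e^(-t) + 3·e^(-2t)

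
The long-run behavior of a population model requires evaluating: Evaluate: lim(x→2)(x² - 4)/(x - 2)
Factor: (x² - 4) = (x-2)(x+2)
Cancel (x-2): lim(x→2) (x+2) = 4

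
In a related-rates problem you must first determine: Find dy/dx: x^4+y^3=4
Differentiate: 4x^3+3y^2·(dy/dx)=0
dy/dx=-4x^3/(3y^2)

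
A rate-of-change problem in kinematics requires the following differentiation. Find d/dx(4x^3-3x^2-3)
Power rule: d/dx(ax^n)=n·a·x^(n-1)
Term by term: 12·x^2-6·x

Answer: 12x^2-6x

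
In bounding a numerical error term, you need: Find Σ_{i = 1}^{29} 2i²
=2·n(n + 1)(2n + 1)/6=2·29·30·59/6=17110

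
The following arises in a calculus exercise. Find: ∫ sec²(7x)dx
Since d/dx[tan(7x)]=7sec²(7x), integral=tan(7x)/7+C

Answer: (1/7)tan(7x)+C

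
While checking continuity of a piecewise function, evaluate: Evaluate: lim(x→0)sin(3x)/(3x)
L'Hôpital (0/0): lim 3cos(3x)/3 = 3/3

Answer: 1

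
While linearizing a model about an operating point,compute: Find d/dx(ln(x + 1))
Chain rule: d/dx[ln(u)]=u'/u where u=x + 1
u'=1

Answer: (1)/(x + 1)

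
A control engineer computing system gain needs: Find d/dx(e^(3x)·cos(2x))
Product rule: (fg)'=f'g+fg'
f=e^(3x), f'=3·e^(3x)
g=cos(2x), g'=-2·sin(2x)

Answer: 3·e^(3x)·cos(2x)-2·e^(3x)·sin(2x)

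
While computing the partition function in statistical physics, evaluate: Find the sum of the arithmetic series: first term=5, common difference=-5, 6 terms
Last term: a_n = 5 + (6 - 1)·-5 = -20
Sum = n(a_1 + a_n)/2 = 6(5 + (-20))/2 = -45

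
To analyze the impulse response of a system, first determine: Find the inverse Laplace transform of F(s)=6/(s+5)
L^(-1){6/(s-a)} = c·e^(at)
Here a = -5, c = 6

Answer: 6e^(-5t)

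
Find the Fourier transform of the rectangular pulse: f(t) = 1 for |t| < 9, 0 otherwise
F(omega) = integral from -9 to 9 of e^(-j * omega * t) dt
= 2 * sin(9 * omega)/omega = 18 * sinc(9 * omega/pi)

Answer: 2 * sin(9 * omega)/omega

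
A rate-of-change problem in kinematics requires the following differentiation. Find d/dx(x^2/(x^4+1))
Quotient rule: (f/g)' = (f'g - fg')/g²
f = x^2, f' = 2x
g = x^4+1, g' = 4x^3

Answer: (2x·(x^4+1)-4x^5)/(x^4+1)²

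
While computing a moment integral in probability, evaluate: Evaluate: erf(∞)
erf(∞)=1 (the error function converges to 1)

Answer: 1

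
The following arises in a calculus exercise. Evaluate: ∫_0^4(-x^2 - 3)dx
Step 1: Find antiderivative F(x) = (-1/3)x^3 - 3x
Step 2: F(4) - F(0) = -100/3 - (0) = -100/3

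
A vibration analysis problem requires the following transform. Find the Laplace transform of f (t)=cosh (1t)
L{cosh(at)}=s/(s²-a²)
L{cosh(1t)}=s/(s²-1)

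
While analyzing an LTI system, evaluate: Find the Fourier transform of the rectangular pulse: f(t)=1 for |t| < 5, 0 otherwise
F(omega)=integral from -5 to 5 of e^(-j * omega * t) dt
=2 * sin(5 * omega)/omega=10 * sinc(5 * omega/pi)

Answer: 2 * sin(5 * omega)/omega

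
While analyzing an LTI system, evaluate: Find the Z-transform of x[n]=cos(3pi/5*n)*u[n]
Z{cos(w0 * n) * u[n]}=z(z - cos(w0))/(z^2 - 2z * cos(w0) + 1)
With w0=3pi/5: X(z)=z(z - cos(3pi/5))/(z^2 - 2z * cos(3pi/5) + 1)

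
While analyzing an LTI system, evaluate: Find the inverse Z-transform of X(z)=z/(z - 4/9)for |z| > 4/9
Standard pair: z/(z-a) <-> a^n*u[n] for causal signals
With a=4/9: x[n]=(4/9)^n*u[n]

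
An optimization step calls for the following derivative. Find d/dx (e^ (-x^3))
Chain rule: d/dx[e^u]=e^u · u' where u=-x^3
u'=-3x^2

Answer: -3x^2·e^(-x^3)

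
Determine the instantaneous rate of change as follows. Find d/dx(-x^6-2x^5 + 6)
Power rule: d/dx(ax^n)=n·a·x^(n-1)
Term by term: -6·x^5-10·x^4

Answer: -6x^5-10x^4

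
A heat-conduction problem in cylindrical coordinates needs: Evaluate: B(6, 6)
B(x,y) = Γ(x)Γ(y)/Γ(x + y) = (x-1)!(y-1)!/(x + y-1)!
B(6,6) = 5!·5!/11! = 1/2772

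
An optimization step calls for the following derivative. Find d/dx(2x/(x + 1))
Quotient rule: (f/g)' = (f'g - fg')/g²
f = 2x, f' = 2
g = x + 1, g' = 1

Answer: (2·(x + 1) - 2x)/(x + 1)²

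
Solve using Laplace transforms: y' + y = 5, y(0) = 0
Take L of both sides: sY(s) - 0 + Y(s)=5/s
Y(s)(s + 1)=5/s + 0
Y(s)=5/(s(s + 1)) + 0/(s + 1)
Partial fractions: 5/(s(s + 1))=5/s - 5/(s + 1)
So Y(s)=5/s - 5/(s + 1)
Inverse transform (L^(-1){1/s}=1, L^(-1){1/(s + 1)}=e^(-t)):

Answer: y(t)=5 - 5·e^(-t)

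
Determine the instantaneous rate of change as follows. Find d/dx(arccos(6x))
d/dx[arccos(u)] = -u'/√(1-u²), u = 6x, u' = 6

Answer: -6/√(1-36x²)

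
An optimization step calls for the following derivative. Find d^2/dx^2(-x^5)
Apply power rule 2 times:
d^1: -5x^4
d^2: -20x^3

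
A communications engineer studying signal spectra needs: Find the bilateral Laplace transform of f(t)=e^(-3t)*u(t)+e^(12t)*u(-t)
For e^(-3t)*u(t): L = 1/(s + 3), Re(s) > -3
For e^(12t)*u(-t): L = -1/(s-12), Re(s) < 12
Combined: F(s) = 1/(s + 3) - 1/(s-12), -3 < Re(s) < 12

Answer: 1/(s + 3) - 1/(s-12), ROC: -3 < Re(s) < 12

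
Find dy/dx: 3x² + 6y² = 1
Differentiate: 6x+12y·(dy/dx) = 0
dy/dx = -6x/(12y) = -(1/2)·(x/y)

Answer: dy/dx = -(1/2)·(x/y)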